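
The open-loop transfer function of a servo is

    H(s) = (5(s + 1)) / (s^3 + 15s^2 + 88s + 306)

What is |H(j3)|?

|H(j3)| ≈ 0.05410

Substitute s = j3: numerator = 5 + j15, denominator = 171 + j237.
|H(j3)| = |5 + j15| / |171 + j237| = 15.811 / 292.25 ≈ 0.05410.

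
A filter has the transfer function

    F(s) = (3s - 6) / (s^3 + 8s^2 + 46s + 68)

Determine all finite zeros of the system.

s = 2

Set the numerator to zero: 3s - 6 = 0, i.e. 3·(s - 2) = 0.
So s = 2.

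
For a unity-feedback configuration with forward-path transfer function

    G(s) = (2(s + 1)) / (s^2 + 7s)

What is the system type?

Type 1

The denominator has 1 factor of s at the origin (free integrator), so this is a Type 1 system.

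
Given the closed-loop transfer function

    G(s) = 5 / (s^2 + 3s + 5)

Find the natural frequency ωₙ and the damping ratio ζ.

ωₙ ≈ 2.236 rad/s, ζ ≈ 0.6708

Compare the denominator to the standard form s^2 + 2ζωₙs + ωₙ².
ωₙ² = 5, so ωₙ = √5 ≈ 2.236 rad/s.
2ζωₙ = 3, so ζ = 3/(2·√5) ≈ 0.6708.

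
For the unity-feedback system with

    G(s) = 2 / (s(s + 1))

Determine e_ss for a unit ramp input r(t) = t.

e_ss = 0.5000

G(s) has one pole at the origin.
This is a Type 1 system. Kv = lim_{s→0} s·G(s) = 2/1.
e_ss = 1/Kv = 1/(2) = 1/2 ≈ 0.5000.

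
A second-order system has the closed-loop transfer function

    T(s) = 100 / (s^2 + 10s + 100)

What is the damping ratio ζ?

ζ = 0.5

Compare the denominator to the standard form s^2 + 2ζωₙs + ωₙ².
ωₙ² = 100, so ωₙ = 10 rad/s.
2ζωₙ = 10, so ζ = 10/(2·10) = 0.5.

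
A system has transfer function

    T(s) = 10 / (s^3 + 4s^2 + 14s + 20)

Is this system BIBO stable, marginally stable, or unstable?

The denominator s^3 + 4s^2 + 14s + 20 factors as (s + 2)(s^2 + 2s + 10), giving poles at s = -2, -1 ± 3j.
Since all poles lie strictly in the left half-plane, the system is stable.

stable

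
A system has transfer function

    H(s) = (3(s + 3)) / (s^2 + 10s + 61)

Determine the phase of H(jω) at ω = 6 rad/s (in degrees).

∠H(j6) ≈ -3.945°

At s = j6: numerator = 9 + j18, denominator = 25 + j60.
∠H = ∠num − ∠den = 63.435° − (67.380°) = -3.945°.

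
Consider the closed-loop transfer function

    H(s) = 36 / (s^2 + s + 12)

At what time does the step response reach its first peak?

t_p ≈ 0.9165 s

Comparing s^2 + s + 12 to s^2 + 2ζωₙs + ωₙ²: ωₙ = √12 ≈ 3.464 rad/s and ζ = 1/(2·√12) ≈ 0.1443.
ζωₙ = 1/2 = 0.5, so ω_d = ωₙ√(1−ζ²) = √(ωₙ² − (ζωₙ)²) = √(12 − 0.5²) = √11.75 ≈ 3.428 rad/s.
t_p = π/ω_d = π/3.428 ≈ 0.9165 s.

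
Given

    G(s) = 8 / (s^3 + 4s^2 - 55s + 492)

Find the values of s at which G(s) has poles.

s = 4 + 5j, 4 - 5j, -12

The poles are the roots of the denominator s^3 + 4s^2 - 55s + 492 = 0.
Trying s = -12: the polynomial evaluates to 0, so (s + 12) is a factor.
Dividing out leaves s^2 - 8s + 41 = 0.
The quadratic formula then gives s = 4 ± 5j.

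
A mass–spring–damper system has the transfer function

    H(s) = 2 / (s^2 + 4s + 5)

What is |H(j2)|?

Substitute s = j2: numerator = 2, denominator = 1 + j8.
|H(j2)| = |2| / |1 + j8| = 2 / 8.0623 ≈ 0.2481.

|H(j2)| ≈ 0.2481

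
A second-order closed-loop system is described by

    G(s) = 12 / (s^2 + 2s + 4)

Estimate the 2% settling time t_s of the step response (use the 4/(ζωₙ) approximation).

Comparing s^2 + 2s + 4 to s^2 + 2ζωₙs + ωₙ²: ωₙ = 2 rad/s and ζ = 2/(2·2) = 0.5.
ζωₙ = 2/2 = 1, so t_s ≈ 4/(ζωₙ) = 4/1 = 4 s.

t_s ≈ 4 s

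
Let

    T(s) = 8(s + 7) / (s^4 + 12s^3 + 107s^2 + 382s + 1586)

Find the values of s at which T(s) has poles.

The poles are the roots of the denominator s^4 + 12s^3 + 107s^2 + 382s + 1586 = 0.
No real roots exist; factor into two real quadratics: (s^2 + 10s + 61)(s^2 + 2s + 26) = 0.
Each quadratic gives a conjugate pair via the quadratic formula.

s = -5 ± 6j, -1 ± 5j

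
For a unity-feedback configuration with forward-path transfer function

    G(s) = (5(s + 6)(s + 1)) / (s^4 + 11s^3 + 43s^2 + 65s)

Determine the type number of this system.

Type 1

The denominator has 1 factor of s at the origin (free integrator), so this is a Type 1 system.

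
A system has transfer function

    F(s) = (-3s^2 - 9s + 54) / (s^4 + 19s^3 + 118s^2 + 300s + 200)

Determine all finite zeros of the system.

Set the numerator to zero: -3s^2 - 9s + 54 = 0, i.e. -3·(s^2 + 3s - 18) = 0.
Factoring: (s + 6)(s - 3) = 0.

s = -6, 3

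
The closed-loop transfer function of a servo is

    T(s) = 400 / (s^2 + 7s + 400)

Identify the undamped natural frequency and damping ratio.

Compare the denominator to the standard form s^2 + 2ζωₙs + ωₙ².
ωₙ² = 400, so ωₙ = 20 rad/s.
2ζωₙ = 7, so ζ = 7/(2·20) = 0.175.

ωₙ = 20 rad/s, ζ = 0.175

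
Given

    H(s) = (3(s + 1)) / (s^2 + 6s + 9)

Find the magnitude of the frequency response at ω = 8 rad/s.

|H(j8)| ≈ 0.3313

Substitute s = j8: numerator = 3 + j24, denominator = -55 + j48.
|H(j8)| = |3 + j24| / |-55 + j48| = 24.187 / 73 ≈ 0.3313.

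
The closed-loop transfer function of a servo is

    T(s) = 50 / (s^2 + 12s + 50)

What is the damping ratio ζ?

Compare the denominator to the standard form s^2 + 2ζωₙs + ωₙ².
ωₙ² = 50, so ωₙ = √50 ≈ 7.071 rad/s.
2ζωₙ = 12, so ζ = 12/(2·√50) ≈ 0.8485.
With ζ = 0.8485 the response is underdamped.

ζ ≈ 0.8485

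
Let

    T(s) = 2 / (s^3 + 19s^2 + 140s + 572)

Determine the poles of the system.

The poles are the roots of the denominator s^3 + 19s^2 + 140s + 572 = 0.
Trying s = -11: the polynomial evaluates to 0, so (s + 11) is a factor.
Dividing out leaves s^2 + 8s + 52 = 0.
The quadratic formula then gives s = -4 ± 6j.

s = -4 + 6j, -4 - 6j, -11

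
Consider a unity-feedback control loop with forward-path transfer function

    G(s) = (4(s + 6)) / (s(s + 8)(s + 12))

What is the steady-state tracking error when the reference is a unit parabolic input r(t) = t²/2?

e_ss = ∞

G(s) has one pole at the origin.
This is a Type 1 system; Ka = lim_{s→0} s^2·G(s) = 0, so the steady-state error for a parabola input is infinite.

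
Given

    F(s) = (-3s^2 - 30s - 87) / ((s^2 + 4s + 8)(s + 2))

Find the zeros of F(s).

s = -5 ± 2j

Set the numerator to zero: -3s^2 - 30s - 87 = 0, i.e. -3·(s^2 + 10s + 29) = 0.
Factoring: (s^2 + 10s + 29) = 0.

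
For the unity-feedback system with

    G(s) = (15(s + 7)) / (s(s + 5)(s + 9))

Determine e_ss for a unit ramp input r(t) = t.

e_ss = 0.4286

G(s) has one pole at the origin.
This is a Type 1 system. Kv = lim_{s→0} s·G(s) = 105/45 = 7/3.
e_ss = 1/Kv = 1/(7/3) = 3/7 ≈ 0.4286.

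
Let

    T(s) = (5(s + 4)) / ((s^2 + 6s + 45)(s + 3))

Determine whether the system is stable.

The poles can be read from the denominator factors: s = -3 ± 6j, -3.
Since all poles lie strictly in the left half-plane, the system is stable.

stable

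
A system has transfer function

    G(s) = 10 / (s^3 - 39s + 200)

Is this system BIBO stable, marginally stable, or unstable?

The denominator s^3 - 39s + 200 factors as (s + 8)(s^2 - 8s + 25), giving poles at s = -8, 4 ± 3j.
Since the pole(s) at s = 4 ± 3j lie in the right half-plane, the system is unstable.

unstable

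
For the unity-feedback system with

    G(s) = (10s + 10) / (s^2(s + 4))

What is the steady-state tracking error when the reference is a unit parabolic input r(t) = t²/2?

e_ss = 0.4000

G(s) has 2 poles at the origin.
This is a Type 2 system. Ka = lim_{s→0} s^2·G(s) = 10/4 = 5/2.
e_ss = 1/Ka = 1/(5/2) = 2/5 ≈ 0.4000.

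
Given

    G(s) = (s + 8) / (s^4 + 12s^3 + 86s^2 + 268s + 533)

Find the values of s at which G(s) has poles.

The poles are the roots of the denominator s^4 + 12s^3 + 86s^2 + 268s + 533 = 0.
No real roots exist; factor into two real quadratics: (s^2 + 8s + 41)(s^2 + 4s + 13) = 0.
Each quadratic gives a conjugate pair via the quadratic formula.

s = -4 + 5j, -4 - 5j, -2 + 3j, -2 - 3j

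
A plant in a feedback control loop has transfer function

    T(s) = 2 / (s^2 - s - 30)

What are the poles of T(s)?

s = -5, 6

The poles are the roots of the denominator s^2 - s - 30 = 0.
Factoring: (s + 5)(s - 6) = 0, so s = -5 and s = 6.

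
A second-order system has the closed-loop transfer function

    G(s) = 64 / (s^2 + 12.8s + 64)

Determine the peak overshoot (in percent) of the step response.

%OS ≈ 1.52%

Comparing s^2 + 12.8s + 64 to s^2 + 2ζωₙs + ωₙ²: ωₙ = 8 rad/s and ζ = 12.8/(2·8) = 0.8.
%OS = 100·exp(−πζ/√(1−ζ²)) = 100·exp(−π·0.8/√(1−0.8²)) ≈ 1.52%.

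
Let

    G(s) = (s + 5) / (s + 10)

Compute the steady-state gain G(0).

G(0) = 1/2 ≈ 0.5000

Set s = 0: G(0) = (5) / (10) = 1/2.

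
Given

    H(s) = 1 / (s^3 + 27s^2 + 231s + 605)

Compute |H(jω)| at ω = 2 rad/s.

Substitute s = j2: numerator = 1, denominator = 497 + j454.
|H(j2)| = |1| / |497 + j454| = 1 / 673.15 ≈ 0.001486.

|H(j2)| ≈ 0.001486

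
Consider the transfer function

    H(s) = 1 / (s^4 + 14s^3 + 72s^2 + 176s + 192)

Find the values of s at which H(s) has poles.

The poles are the roots of the denominator s^4 + 14s^3 + 72s^2 + 176s + 192 = 0.
Trying s = -4: the polynomial evaluates to 0, so (s + 4) is a factor.
Dividing out leaves s^3 + 10s^2 + 32s + 48 = 0.
This factors further as (s^2 + 4s + 8)(s + 6) = 0.

s = -2 ± 2j, -4, -6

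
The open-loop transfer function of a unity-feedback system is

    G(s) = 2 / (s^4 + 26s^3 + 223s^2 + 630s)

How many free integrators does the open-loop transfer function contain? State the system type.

Factor s from the denominator: s^4 + 26s^3 + 223s^2 + 630s = s·(s^3 + 26s^2 + 223s + 630).
There is 1 pole at the origin, so the system is Type 1.

Type 1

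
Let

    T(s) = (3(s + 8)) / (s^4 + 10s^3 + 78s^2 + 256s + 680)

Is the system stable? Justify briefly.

stable

The denominator s^4 + 10s^3 + 78s^2 + 256s + 680 factors as (s^2 + 4s + 20)(s^2 + 6s + 34), giving poles at s = -2 + 4j, -2 - 4j, -3 + 5j, -3 - 5j.
Since all poles lie strictly in the left half-plane, the system is stable.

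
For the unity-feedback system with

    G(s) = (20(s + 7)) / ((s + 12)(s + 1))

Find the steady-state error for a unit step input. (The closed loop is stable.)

G(s) has no poles at the origin.
This is a Type 0 system. Kp = lim_{s→0} G(s) = 140/12 = 35/3.
e_ss = 1/(1 + Kp) = 1/(1 + 35/3) = 3/38 ≈ 0.07895.

e_ss = 0.07895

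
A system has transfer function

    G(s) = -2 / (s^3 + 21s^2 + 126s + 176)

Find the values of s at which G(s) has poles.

The poles are the roots of the denominator s^3 + 21s^2 + 126s + 176 = 0.
Trying s = -8: the polynomial evaluates to 0, so (s + 8) is a factor.
Dividing out leaves s^2 + 13s + 22 = 0.
Factoring the quadratic: (s + 11)(s + 2) = 0.

s = -8, -11, -2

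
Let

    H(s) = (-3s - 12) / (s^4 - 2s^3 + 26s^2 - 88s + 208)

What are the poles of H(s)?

The poles are the roots of the denominator s^4 - 2s^3 + 26s^2 - 88s + 208 = 0.
No real roots exist; factor into two real quadratics: (s^2 - 4s + 8)(s^2 + 2s + 26) = 0.
Each quadratic gives a conjugate pair via the quadratic formula.

s = 2 ± 2j, -1 ± 5j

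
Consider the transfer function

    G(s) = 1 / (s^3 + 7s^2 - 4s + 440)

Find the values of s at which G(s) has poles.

s = 2 ± 6j, -11

The poles are the roots of the denominator s^3 + 7s^2 - 4s + 440 = 0.
Trying s = -11: the polynomial evaluates to 0, so (s + 11) is a factor.
Dividing out leaves s^2 - 4s + 40 = 0.
The quadratic formula then gives s = 2 ± 6j.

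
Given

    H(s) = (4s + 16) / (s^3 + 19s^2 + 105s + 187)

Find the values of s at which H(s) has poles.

The poles are the roots of the denominator s^3 + 19s^2 + 105s + 187 = 0.
Trying s = -11: the polynomial evaluates to 0, so (s + 11) is a factor.
Dividing out leaves s^2 + 8s + 17 = 0.
The quadratic formula then gives s = -4 ± 1j.

s = -4 ± j, -11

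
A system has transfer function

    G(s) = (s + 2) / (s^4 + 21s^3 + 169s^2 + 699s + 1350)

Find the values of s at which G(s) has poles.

s = -3 + 4j, -3 - 4j, -9, -6

The poles are the roots of the denominator s^4 + 21s^3 + 169s^2 + 699s + 1350 = 0.
Trying s = -9: the polynomial evaluates to 0, so (s + 9) is a factor.
Dividing out leaves s^3 + 12s^2 + 61s + 150 = 0.
This factors further as (s^2 + 6s + 25)(s + 6) = 0.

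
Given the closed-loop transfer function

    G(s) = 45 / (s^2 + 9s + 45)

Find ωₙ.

ωₙ ≈ 6.708 rad/s

Compare the denominator to the standard form s^2 + 2ζωₙs + ωₙ².
ωₙ² = 45, so ωₙ = √45 ≈ 6.708 rad/s.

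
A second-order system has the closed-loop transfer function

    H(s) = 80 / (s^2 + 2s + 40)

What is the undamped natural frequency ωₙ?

ωₙ ≈ 6.325 rad/s

Compare the denominator to the standard form s^2 + 2ζωₙs + ωₙ².
ωₙ² = 40, so ωₙ = √40 ≈ 6.325 rad/s.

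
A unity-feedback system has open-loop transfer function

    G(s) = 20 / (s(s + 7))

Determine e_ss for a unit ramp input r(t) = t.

G(s) has one pole at the origin.
This is a Type 1 system. Kv = lim_{s→0} s·G(s) = 20/7.
e_ss = 1/Kv = 1/(20/7) = 7/20 ≈ 0.3500.

e_ss = 0.3500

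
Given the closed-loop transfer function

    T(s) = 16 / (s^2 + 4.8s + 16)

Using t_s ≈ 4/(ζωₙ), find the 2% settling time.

Comparing s^2 + 4.8s + 16 to s^2 + 2ζωₙs + ωₙ²: ωₙ = 4 rad/s and ζ = 4.8/(2·4) = 0.6.
ζωₙ = 4.8/2 = 2.4, so t_s ≈ 4/(ζωₙ) = 4/2.4 ≈ 1.667 s.

t_s ≈ 1.667 s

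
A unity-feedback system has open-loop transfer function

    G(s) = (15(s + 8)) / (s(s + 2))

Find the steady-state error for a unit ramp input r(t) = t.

e_ss = 0.01667

G(s) has one pole at the origin.
This is a Type 1 system. Kv = lim_{s→0} s·G(s) = 120/2 = 60.
e_ss = 1/Kv = 1/(60) = 1/60 ≈ 0.01667.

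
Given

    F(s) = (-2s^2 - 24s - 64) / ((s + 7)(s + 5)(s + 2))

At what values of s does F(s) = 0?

Set the numerator to zero: -2s^2 - 24s - 64 = 0, i.e. -2·(s^2 + 12s + 32) = 0.
Factoring: (s + 8)(s + 4) = 0.

s = -8, -4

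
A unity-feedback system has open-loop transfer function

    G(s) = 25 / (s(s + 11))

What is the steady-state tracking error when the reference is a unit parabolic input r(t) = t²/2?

G(s) has one pole at the origin.
This is a Type 1 system; Ka = lim_{s→0} s^2·G(s) = 0, so the steady-state error for a parabola input is infinite.

e_ss = ∞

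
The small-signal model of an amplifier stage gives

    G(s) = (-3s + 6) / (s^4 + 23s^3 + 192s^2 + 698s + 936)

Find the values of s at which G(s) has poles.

s = -5 + j, -5 - j, -4, -9

The poles are the roots of the denominator s^4 + 23s^3 + 192s^2 + 698s + 936 = 0.
Trying s = -4: the polynomial evaluates to 0, so (s + 4) is a factor.
Dividing out leaves s^3 + 19s^2 + 116s + 234 = 0.
This factors further as (s^2 + 10s + 26)(s + 9) = 0.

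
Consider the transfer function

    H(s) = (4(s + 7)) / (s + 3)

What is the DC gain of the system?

At s = 0 each factor (s + a) contributes a and each (s^2 + bs + c) contributes c.
H(0) = 4·(7) / ((3)) = 28/3 = 28/3.

H(0) = 28/3 ≈ 9.333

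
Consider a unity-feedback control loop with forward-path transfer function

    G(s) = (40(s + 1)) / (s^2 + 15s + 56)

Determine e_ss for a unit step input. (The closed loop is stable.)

e_ss = 0.5833

G(s) has no poles at the origin.
This is a Type 0 system. Kp = lim_{s→0} G(s) = 40/56 = 5/7.
e_ss = 1/(1 + Kp) = 1/(1 + 5/7) = 7/12 ≈ 0.5833.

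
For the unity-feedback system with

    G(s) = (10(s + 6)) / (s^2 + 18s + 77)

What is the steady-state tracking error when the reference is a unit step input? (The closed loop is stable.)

e_ss = 0.5620

G(s) has no poles at the origin.
This is a Type 0 system. Kp = lim_{s→0} G(s) = 60/77.
e_ss = 1/(1 + Kp) = 1/(1 + 60/77) = 77/137 ≈ 0.5620.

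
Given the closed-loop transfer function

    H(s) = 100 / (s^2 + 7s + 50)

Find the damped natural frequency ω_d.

ω_d ≈ 6.144 rad/s

Comparing s^2 + 7s + 50 to s^2 + 2ζωₙs + ωₙ²: ωₙ = √50 ≈ 7.071 rad/s and ζ = 7/(2·√50) ≈ 0.4950.
ζωₙ = 7/2 = 3.5, so ω_d = ωₙ√(1−ζ²) = √(ωₙ² − (ζωₙ)²) = √(50 − 3.5²) = √37.75 ≈ 6.144 rad/s.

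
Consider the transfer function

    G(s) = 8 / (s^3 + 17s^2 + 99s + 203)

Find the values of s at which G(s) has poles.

s = -5 + 2j, -5 - 2j, -7

The poles are the roots of the denominator s^3 + 17s^2 + 99s + 203 = 0.
Trying s = -7: the polynomial evaluates to 0, so (s + 7) is a factor.
Dividing out leaves s^2 + 10s + 29 = 0.
The quadratic formula then gives s = -5 ± 2j.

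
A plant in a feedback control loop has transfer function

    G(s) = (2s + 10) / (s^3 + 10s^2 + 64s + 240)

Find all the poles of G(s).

The poles are the roots of the denominator s^3 + 10s^2 + 64s + 240 = 0.
Trying s = -6: the polynomial evaluates to 0, so (s + 6) is a factor.
Dividing out leaves s^2 + 4s + 40 = 0.
The quadratic formula then gives s = -2 ± 6j.

s = -2 + 6j, -2 - 6j, -6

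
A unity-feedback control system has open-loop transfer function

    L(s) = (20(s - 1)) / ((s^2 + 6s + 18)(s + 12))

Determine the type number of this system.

The denominator has no factor of s at the origin — no free integrator — so this is a Type 0 system.

Type 0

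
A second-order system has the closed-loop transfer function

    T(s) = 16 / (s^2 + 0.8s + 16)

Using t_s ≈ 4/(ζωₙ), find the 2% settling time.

Comparing s^2 + 0.8s + 16 to s^2 + 2ζωₙs + ωₙ²: ωₙ = 4 rad/s and ζ = 0.8/(2·4) = 0.1.
ζωₙ = 0.8/2 = 0.4, so t_s ≈ 4/(ζωₙ) = 4/0.4 = 10 s.

t_s ≈ 10 s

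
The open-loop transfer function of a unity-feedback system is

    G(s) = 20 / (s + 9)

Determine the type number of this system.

The denominator has no factor of s at the origin — no free integrator — so this is a Type 0 system.

Type 0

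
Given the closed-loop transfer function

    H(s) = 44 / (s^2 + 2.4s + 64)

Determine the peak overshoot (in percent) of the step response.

Comparing s^2 + 2.4s + 64 to s^2 + 2ζωₙs + ωₙ²: ωₙ = 8 rad/s and ζ = 2.4/(2·8) = 0.15.
%OS = 100·exp(−πζ/√(1−ζ²)) = 100·exp(−π·0.15/√(1−0.15²)) ≈ 62.1%.

%OS ≈ 62.1%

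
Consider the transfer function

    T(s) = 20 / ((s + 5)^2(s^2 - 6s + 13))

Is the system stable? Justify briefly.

unstable

The poles can be read from the denominator factors: s = -5, -5, 3 ± 2j.
Since the pole(s) at s = 3 ± 2j lie in the right half-plane, the system is unstable.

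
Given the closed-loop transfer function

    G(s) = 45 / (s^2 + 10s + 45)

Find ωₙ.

Compare the denominator to the standard form s^2 + 2ζωₙs + ωₙ².
ωₙ² = 45, so ωₙ = √45 ≈ 6.708 rad/s.

ωₙ ≈ 6.708 rad/s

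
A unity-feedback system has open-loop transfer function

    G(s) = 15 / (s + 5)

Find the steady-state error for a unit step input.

e_ss = 0.2500

G(s) has no poles at the origin.
This is a Type 0 system. Kp = lim_{s→0} G(s) = 15/5 = 3.
e_ss = 1/(1 + Kp) = 1/(1 + 3) = 1/4 ≈ 0.2500.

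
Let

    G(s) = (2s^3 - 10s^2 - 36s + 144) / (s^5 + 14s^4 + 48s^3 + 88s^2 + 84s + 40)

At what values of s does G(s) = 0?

s = 3, 6, -4

Set the numerator to zero: 2s^3 - 10s^2 - 36s + 144 = 0, i.e. 2·(s^3 - 5s^2 - 18s + 72) = 0.
Factoring: (s - 3)(s - 6)(s + 4) = 0.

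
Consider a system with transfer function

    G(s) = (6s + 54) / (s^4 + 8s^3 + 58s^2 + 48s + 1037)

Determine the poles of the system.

The poles are the roots of the denominator s^4 + 8s^3 + 58s^2 + 48s + 1037 = 0.
No real roots exist; factor into two real quadratics: (s^2 - 2s + 17)(s^2 + 10s + 61) = 0.
Each quadratic gives a conjugate pair via the quadratic formula.

s = 1 ± 4j, -5 ± 6j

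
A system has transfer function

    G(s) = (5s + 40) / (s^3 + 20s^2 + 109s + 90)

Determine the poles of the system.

s = -1, -10, -9

The poles are the roots of the denominator s^3 + 20s^2 + 109s + 90 = 0.
Trying s = -1: the polynomial evaluates to 0, so (s + 1) is a factor.
Dividing out leaves s^2 + 19s + 90 = 0.
Factoring the quadratic: (s + 10)(s + 9) = 0.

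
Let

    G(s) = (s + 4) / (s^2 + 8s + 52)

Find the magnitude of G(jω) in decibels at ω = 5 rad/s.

Substitute s = j5: numerator = 4 + j5, denominator = 27 + j40.
|G(j5)| = |4 + j5| / |27 + j40| = 6.4031 / 48.260 ≈ 0.1327.
In decibels: 20·log₁₀(0.1327) ≈ -17.5 dB.

|G(j5)|_dB ≈ -17.5 dB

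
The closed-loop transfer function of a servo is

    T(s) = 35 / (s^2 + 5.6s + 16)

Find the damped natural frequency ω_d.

ω_d ≈ 2.857 rad/s

Comparing s^2 + 5.6s + 16 to s^2 + 2ζωₙs + ωₙ²: ωₙ = 4 rad/s and ζ = 5.6/(2·4) = 0.7.
ζωₙ = 5.6/2 = 2.8, so ω_d = ωₙ√(1−ζ²) = √(ωₙ² − (ζωₙ)²) = √(16 − 2.8²) = √8.16 ≈ 2.857 rad/s.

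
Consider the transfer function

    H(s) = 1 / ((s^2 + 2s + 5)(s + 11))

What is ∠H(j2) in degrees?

At s = j2: numerator = 1, denominator = 3 + j46.
∠H = ∠num − ∠den = 0° − (86.269°) = -86.27°.

∠H(j2) ≈ -86.27°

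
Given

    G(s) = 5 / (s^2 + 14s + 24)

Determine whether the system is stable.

The denominator s^2 + 14s + 24 factors as (s + 12)(s + 2), giving poles at s = -12, -2.
Since all poles lie strictly in the left half-plane, the system is stable.

stable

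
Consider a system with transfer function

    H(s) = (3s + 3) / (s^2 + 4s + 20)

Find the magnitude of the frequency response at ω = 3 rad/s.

|H(j3)| ≈ 0.5828

Substitute s = j3: numerator = 3 + j9, denominator = 11 + j12.
|H(j3)| = |3 + j9| / |11 + j12| = 9.4868 / 16.279 ≈ 0.5828.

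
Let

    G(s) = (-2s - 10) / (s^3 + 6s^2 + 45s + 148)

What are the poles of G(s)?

The poles are the roots of the denominator s^3 + 6s^2 + 45s + 148 = 0.
Trying s = -4: the polynomial evaluates to 0, so (s + 4) is a factor.
Dividing out leaves s^2 + 2s + 37 = 0.
The quadratic formula then gives s = -1 ± 6j.

s = -1 + 6j, -1 - 6j, -4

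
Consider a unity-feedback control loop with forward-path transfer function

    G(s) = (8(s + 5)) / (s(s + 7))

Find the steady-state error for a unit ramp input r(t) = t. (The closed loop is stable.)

G(s) has one pole at the origin.
This is a Type 1 system. Kv = lim_{s→0} s·G(s) = 40/7.
e_ss = 1/Kv = 1/(40/7) = 7/40 ≈ 0.1750.

e_ss = 0.1750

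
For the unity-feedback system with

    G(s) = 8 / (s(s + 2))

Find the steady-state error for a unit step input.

G(s) has one pole at the origin.
This is a Type 1 system; for a step input the steady-state error is zero.

e_ss = 0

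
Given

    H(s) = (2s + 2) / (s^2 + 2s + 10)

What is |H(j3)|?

|H(j3)| ≈ 1.040

Substitute s = j3: numerator = 2 + j6, denominator = 1 + j6.
|H(j3)| = |2 + j6| / |1 + j6| = 6.3246 / 6.0828 ≈ 1.040.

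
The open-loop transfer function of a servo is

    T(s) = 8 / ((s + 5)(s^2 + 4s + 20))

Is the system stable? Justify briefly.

stable

The poles can be read from the denominator factors: s = -5, -2 ± 4j.
Since all poles lie strictly in the left half-plane, the system is stable.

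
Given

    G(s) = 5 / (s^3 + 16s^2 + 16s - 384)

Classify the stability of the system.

unstable

The denominator s^3 + 16s^2 + 16s - 384 factors as (s + 8)(s + 12)(s - 4), giving poles at s = -8, -12, 4.
Since the pole(s) at s = 4 lie in the right half-plane, the system is unstable.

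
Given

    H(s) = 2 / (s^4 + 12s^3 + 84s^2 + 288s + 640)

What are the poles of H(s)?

s = -2 + 4j, -2 - 4j, -4 + 4j, -4 - 4j

The poles are the roots of the denominator s^4 + 12s^3 + 84s^2 + 288s + 640 = 0.
No real roots exist; factor into two real quadratics: (s^2 + 4s + 20)(s^2 + 8s + 32) = 0.
Each quadratic gives a conjugate pair via the quadratic formula.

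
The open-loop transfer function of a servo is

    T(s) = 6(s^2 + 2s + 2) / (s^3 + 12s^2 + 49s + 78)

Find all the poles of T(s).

s = -3 + 2j, -3 - 2j, -6

The poles are the roots of the denominator s^3 + 12s^2 + 49s + 78 = 0.
Trying s = -6: the polynomial evaluates to 0, so (s + 6) is a factor.
Dividing out leaves s^2 + 6s + 13 = 0.
The quadratic formula then gives s = -3 ± 2j.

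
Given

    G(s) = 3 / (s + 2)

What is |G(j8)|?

Substitute s = j8: numerator = 3, denominator = 2 + j8.
|G(j8)| = |3| / |2 + j8| = 3 / 8.2462 ≈ 0.3638.

|G(j8)| ≈ 0.3638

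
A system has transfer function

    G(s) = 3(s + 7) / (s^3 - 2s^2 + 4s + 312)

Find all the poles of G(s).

s = 4 + 6j, 4 - 6j, -6

The poles are the roots of the denominator s^3 - 2s^2 + 4s + 312 = 0.
Trying s = -6: the polynomial evaluates to 0, so (s + 6) is a factor.
Dividing out leaves s^2 - 8s + 52 = 0.
The quadratic formula then gives s = 4 ± 6j.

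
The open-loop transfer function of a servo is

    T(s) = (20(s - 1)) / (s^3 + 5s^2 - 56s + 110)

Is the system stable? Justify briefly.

unstable

The denominator s^3 + 5s^2 - 56s + 110 factors as (s^2 - 6s + 10)(s + 11), giving poles at s = 3 ± j, -11.
Since the pole(s) at s = 3 ± j lie in the right half-plane, the system is unstable.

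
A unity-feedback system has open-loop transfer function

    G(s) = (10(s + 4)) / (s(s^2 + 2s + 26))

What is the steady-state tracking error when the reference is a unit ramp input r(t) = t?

e_ss = 0.6500

G(s) has one pole at the origin.
This is a Type 1 system. Kv = lim_{s→0} s·G(s) = 40/26 = 20/13.
e_ss = 1/Kv = 1/(20/13) = 13/20 ≈ 0.6500.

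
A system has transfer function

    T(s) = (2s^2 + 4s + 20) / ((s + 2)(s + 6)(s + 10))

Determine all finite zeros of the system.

Set the numerator to zero: 2s^2 + 4s + 20 = 0, i.e. 2·(s^2 + 2s + 10) = 0.
Factoring: (s^2 + 2s + 10) = 0.

s = -1 ± 3j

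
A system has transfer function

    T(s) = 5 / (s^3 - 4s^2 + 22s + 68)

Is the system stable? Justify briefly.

unstable

The denominator s^3 - 4s^2 + 22s + 68 factors as (s + 2)(s^2 - 6s + 34), giving poles at s = -2, 3 ± 5j.
Since the pole(s) at s = 3 ± 5j lie in the right half-plane, the system is unstable.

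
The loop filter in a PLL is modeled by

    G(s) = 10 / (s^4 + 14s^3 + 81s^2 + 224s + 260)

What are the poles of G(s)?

The poles are the roots of the denominator s^4 + 14s^3 + 81s^2 + 224s + 260 = 0.
No real roots exist; factor into two real quadratics: (s^2 + 8s + 20)(s^2 + 6s + 13) = 0.
Each quadratic gives a conjugate pair via the quadratic formula.

s = -4 + 2j, -4 - 2j, -3 + 2j, -3 - 2j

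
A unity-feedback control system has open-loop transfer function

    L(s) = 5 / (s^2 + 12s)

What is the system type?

Factor s from the denominator: s^2 + 12s = s·(s + 12).
There is 1 pole at the origin, so the system is Type 1.

Type 1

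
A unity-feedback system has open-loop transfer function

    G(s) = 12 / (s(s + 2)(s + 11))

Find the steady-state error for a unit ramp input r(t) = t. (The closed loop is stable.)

e_ss = 1.833

G(s) has one pole at the origin.
This is a Type 1 system. Kv = lim_{s→0} s·G(s) = 12/22 = 6/11.
e_ss = 1/Kv = 1/(6/11) = 11/6 ≈ 1.833.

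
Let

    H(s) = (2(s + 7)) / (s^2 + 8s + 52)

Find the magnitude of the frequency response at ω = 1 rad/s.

|H(j1)| ≈ 0.2739

Substitute s = j1: numerator = 14 + j2, denominator = 51 + j8.
|H(j1)| = |14 + j2| / |51 + j8| = 14.142 / 51.624 ≈ 0.2739.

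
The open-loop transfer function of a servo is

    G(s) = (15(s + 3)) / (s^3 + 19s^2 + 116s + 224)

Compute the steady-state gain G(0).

Set s = 0: G(0) = (45) / (224) = 45/224.

G(0) = 45/224 ≈ 0.2009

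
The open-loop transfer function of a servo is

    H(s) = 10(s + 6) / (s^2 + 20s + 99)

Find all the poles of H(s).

The poles are the roots of the denominator s^2 + 20s + 99 = 0.
Factoring: (s + 9)(s + 11) = 0, so s = -9 and s = -11.

s = -9, -11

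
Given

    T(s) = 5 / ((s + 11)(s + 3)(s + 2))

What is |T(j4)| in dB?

|T(j4)|_dB ≈ -34.4 dB

Substitute s = j4: numerator = 5, denominator = -190 + j180.
|T(j4)| = |5| / |-190 + j180| = 5 / 261.73 ≈ 0.01910.
In decibels: 20·log₁₀(0.01910) ≈ -34.4 dB.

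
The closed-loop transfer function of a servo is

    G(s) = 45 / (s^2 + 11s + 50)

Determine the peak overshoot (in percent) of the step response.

Comparing s^2 + 11s + 50 to s^2 + 2ζωₙs + ωₙ²: ωₙ = √50 ≈ 7.071 rad/s and ζ = 11/(2·√50) ≈ 0.7778.
%OS = 100·exp(−πζ/√(1−ζ²)) = 100·exp(−π·0.7778/√(1−0.7778²)) ≈ 2.05%.

%OS ≈ 2.05%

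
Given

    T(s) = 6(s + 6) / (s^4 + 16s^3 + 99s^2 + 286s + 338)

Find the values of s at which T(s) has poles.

The poles are the roots of the denominator s^4 + 16s^3 + 99s^2 + 286s + 338 = 0.
No real roots exist; factor into two real quadratics: (s^2 + 10s + 26)(s^2 + 6s + 13) = 0.
Each quadratic gives a conjugate pair via the quadratic formula.

s = -5 ± j, -3 ± 2j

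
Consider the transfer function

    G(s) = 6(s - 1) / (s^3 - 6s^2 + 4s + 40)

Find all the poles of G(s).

s = 4 + 2j, 4 - 2j, -2

The poles are the roots of the denominator s^3 - 6s^2 + 4s + 40 = 0.
Trying s = -2: the polynomial evaluates to 0, so (s + 2) is a factor.
Dividing out leaves s^2 - 8s + 20 = 0.
The quadratic formula then gives s = 4 ± 2j.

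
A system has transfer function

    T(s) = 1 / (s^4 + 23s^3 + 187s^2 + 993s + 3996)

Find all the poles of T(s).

s = -1 + 6j, -1 - 6j, -12, -9

The poles are the roots of the denominator s^4 + 23s^3 + 187s^2 + 993s + 3996 = 0.
Trying s = -12: the polynomial evaluates to 0, so (s + 12) is a factor.
Dividing out leaves s^3 + 11s^2 + 55s + 333 = 0.
This factors further as (s^2 + 2s + 37)(s + 9) = 0.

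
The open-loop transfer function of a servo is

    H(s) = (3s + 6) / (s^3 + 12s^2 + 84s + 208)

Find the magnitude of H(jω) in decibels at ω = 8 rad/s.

|H(j8)|_dB ≈ -27.4 dB

Substitute s = j8: numerator = 6 + j24, denominator = -560 + j160.
|H(j8)| = |6 + j24| / |-560 + j160| = 24.739 / 582.41 ≈ 0.04248.
In decibels: 20·log₁₀(0.04248) ≈ -27.4 dB.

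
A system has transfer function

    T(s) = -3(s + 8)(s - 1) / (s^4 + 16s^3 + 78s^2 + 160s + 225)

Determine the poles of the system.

s = -1 + 2j, -1 - 2j, -9, -5

The poles are the roots of the denominator s^4 + 16s^3 + 78s^2 + 160s + 225 = 0.
Trying s = -9: the polynomial evaluates to 0, so (s + 9) is a factor.
Dividing out leaves s^3 + 7s^2 + 15s + 25 = 0.
This factors further as (s^2 + 2s + 5)(s + 5) = 0.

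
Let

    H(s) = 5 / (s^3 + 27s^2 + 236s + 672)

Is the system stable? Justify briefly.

stable

The denominator s^3 + 27s^2 + 236s + 672 factors as (s + 7)(s + 8)(s + 12), giving poles at s = -7, -8, -12.
Since all poles lie strictly in the left half-plane, the system is stable.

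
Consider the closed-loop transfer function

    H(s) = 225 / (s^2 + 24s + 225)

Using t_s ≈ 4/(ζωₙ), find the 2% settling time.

Comparing s^2 + 24s + 225 to s^2 + 2ζωₙs + ωₙ²: ωₙ = 15 rad/s and ζ = 24/(2·15) = 0.8.
ζωₙ = 24/2 = 12, so t_s ≈ 4/(ζωₙ) = 4/12 ≈ 0.3333 s.

t_s ≈ 0.3333 s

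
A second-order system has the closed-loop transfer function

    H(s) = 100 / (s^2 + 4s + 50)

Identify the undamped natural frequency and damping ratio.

Compare the denominator to the standard form s^2 + 2ζωₙs + ωₙ².
ωₙ² = 50, so ωₙ = √50 ≈ 7.071 rad/s.
2ζωₙ = 4, so ζ = 4/(2·√50) ≈ 0.2828.

ωₙ ≈ 7.071 rad/s, ζ ≈ 0.2828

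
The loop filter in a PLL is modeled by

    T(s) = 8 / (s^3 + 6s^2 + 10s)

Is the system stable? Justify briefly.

The denominator s^3 + 6s^2 + 10s factors as s(s^2 + 6s + 10), giving poles at s = 0, -3 ± j.
Since the simple pole(s) at s = 0 lie on the jω-axis with none in the right half-plane, the system is marginally stable.

marginally stable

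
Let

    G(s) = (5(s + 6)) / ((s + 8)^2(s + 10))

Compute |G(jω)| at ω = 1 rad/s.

Substitute s = j1: numerator = 30 + j5, denominator = 614 + j223.
|G(j1)| = |30 + j5| / |614 + j223| = 30.414 / 653.24 ≈ 0.04656.

|G(j1)| ≈ 0.04656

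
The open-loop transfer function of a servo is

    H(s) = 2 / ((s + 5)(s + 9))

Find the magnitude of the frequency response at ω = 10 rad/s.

|H(j10)| ≈ 0.01330

Substitute s = j10: numerator = 2, denominator = -55 + j140.
|H(j10)| = |2| / |-55 + j140| = 2 / 150.42 ≈ 0.01330.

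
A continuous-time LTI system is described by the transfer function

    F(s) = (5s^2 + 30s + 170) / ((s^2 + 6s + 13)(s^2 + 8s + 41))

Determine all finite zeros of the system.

Set the numerator to zero: 5s^2 + 30s + 170 = 0, i.e. 5·(s^2 + 6s + 34) = 0.
Factoring: (s^2 + 6s + 34) = 0.

s = -3 ± 5j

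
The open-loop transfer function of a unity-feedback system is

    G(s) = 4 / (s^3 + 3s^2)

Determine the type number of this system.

Type 2

Factor s from the denominator: s^3 + 3s^2 = s^2·(s + 3).
There are 2 poles at the origin, so the system is Type 2.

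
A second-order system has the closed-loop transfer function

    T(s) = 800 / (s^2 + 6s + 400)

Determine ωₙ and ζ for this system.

Compare the denominator to the standard form s^2 + 2ζωₙs + ωₙ².
ωₙ² = 400, so ωₙ = 20 rad/s.
2ζωₙ = 6, so ζ = 6/(2·20) = 0.15.
With ζ = 0.15 the response is underdamped.

ωₙ = 20 rad/s, ζ = 0.15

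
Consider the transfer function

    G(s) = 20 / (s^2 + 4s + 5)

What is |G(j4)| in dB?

|G(j4)|_dB ≈ 0.257 dB

Substitute s = j4: numerator = 20, denominator = -11 + j16.
|G(j4)| = |20| / |-11 + j16| = 20 / 19.416 ≈ 1.030.
In decibels: 20·log₁₀(1.030) ≈ 0.257 dB.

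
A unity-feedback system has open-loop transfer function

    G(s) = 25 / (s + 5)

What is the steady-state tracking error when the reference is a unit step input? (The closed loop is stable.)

e_ss = 0.1667

G(s) has no poles at the origin.
This is a Type 0 system. Kp = lim_{s→0} G(s) = 25/5 = 5.
e_ss = 1/(1 + Kp) = 1/(1 + 5) = 1/6 ≈ 0.1667.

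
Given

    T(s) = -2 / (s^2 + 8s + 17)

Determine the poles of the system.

s = -4 + j, -4 - j

The poles are the roots of the denominator s^2 + 8s + 17 = 0.
Using the quadratic formula: s = (-8 ± √(-4))/2 = -4 ± 1j.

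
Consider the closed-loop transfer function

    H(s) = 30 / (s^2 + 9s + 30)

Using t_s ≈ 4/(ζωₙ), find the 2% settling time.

Comparing s^2 + 9s + 30 to s^2 + 2ζωₙs + ωₙ²: ωₙ = √30 ≈ 5.477 rad/s and ζ = 9/(2·√30) ≈ 0.8216.
ζωₙ = 9/2 = 4.5, so t_s ≈ 4/(ζωₙ) = 4/4.5 ≈ 0.8889 s.

t_s ≈ 0.8889 s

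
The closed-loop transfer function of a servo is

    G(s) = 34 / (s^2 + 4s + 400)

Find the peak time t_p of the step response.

Comparing s^2 + 4s + 400 to s^2 + 2ζωₙs + ωₙ²: ωₙ = 20 rad/s and ζ = 4/(2·20) = 0.1.
ζωₙ = 4/2 = 2, so ω_d = ωₙ√(1−ζ²) = √(ωₙ² − (ζωₙ)²) = √(400 − 2²) = √396 ≈ 19.90 rad/s.
t_p = π/ω_d = π/19.90 ≈ 0.1579 s.

t_p ≈ 0.1579 s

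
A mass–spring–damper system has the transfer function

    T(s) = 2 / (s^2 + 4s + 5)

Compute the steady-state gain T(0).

Set s = 0: T(0) = (2) / (5) = 2/5.

T(0) = 2/5 ≈ 0.4000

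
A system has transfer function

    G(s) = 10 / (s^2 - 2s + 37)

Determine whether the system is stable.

The poles can be read from the denominator factors: s = 1 + 6j, 1 - 6j.
Since the pole(s) at s = 1 ± 6j lie in the right half-plane, the system is unstable.

unstable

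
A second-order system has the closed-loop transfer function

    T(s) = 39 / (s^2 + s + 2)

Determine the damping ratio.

ζ ≈ 0.3536

Compare the denominator to the standard form s^2 + 2ζωₙs + ωₙ².
ωₙ² = 2, so ωₙ = √2 ≈ 1.414 rad/s.
2ζωₙ = 1, so ζ = 1/(2·√2) ≈ 0.3536.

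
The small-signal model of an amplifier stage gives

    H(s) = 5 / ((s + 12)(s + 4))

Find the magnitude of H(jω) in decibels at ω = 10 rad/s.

Substitute s = j10: numerator = 5, denominator = -52 + j160.
|H(j10)| = |5| / |-52 + j160| = 5 / 168.24 ≈ 0.02972.
In decibels: 20·log₁₀(0.02972) ≈ -30.5 dB.

|H(j10)|_dB ≈ -30.5 dB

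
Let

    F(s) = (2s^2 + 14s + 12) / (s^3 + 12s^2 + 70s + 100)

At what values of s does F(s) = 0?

s = -1, -6

Set the numerator to zero: 2s^2 + 14s + 12 = 0, i.e. 2·(s^2 + 7s + 6) = 0.
Factoring: (s + 1)(s + 6) = 0.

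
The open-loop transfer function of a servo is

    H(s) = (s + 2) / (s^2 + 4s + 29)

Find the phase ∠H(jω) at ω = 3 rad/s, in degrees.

At s = j3: numerator = 2 + j3, denominator = 20 + j12.
∠H = ∠num − ∠den = 56.310° − (30.964°) = 25.35°.

∠H(j3) ≈ 25.35°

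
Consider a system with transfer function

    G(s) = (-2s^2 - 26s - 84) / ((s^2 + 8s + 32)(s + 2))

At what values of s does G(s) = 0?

Set the numerator to zero: -2s^2 - 26s - 84 = 0, i.e. -2·(s^2 + 13s + 42) = 0.
Factoring: (s + 7)(s + 6) = 0.

s = -7, -6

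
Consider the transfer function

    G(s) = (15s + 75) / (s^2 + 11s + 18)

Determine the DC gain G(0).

Set s = 0: G(0) = (75) / (18) = 25/6.

G(0) = 25/6 ≈ 4.167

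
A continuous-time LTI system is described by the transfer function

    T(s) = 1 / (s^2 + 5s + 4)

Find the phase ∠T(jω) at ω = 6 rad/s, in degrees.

At s = j6: numerator = 1, denominator = -32 + j30.
∠T = ∠num − ∠den = 0° − (136.85°) = -136.8°.

∠T(j6) ≈ -136.8°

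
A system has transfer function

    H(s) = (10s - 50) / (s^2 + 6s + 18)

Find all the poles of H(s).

s = -3 ± 3j

The poles are the roots of the denominator s^2 + 6s + 18 = 0.
Using the quadratic formula: s = (-6 ± √(-36))/2 = -3 ± 3j.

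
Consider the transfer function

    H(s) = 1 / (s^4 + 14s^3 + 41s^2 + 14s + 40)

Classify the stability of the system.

The denominator s^4 + 14s^3 + 41s^2 + 14s + 40 factors as (s^2 + 1)(s + 4)(s + 10), giving poles at s = ±j, -4, -10.
Since the simple pole(s) at s = j, -j lie on the jω-axis with none in the right half-plane, the system is marginally stable.

marginally stable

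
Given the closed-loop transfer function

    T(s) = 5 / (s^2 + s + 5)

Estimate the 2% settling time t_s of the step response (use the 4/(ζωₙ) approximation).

Comparing s^2 + s + 5 to s^2 + 2ζωₙs + ωₙ²: ωₙ = √5 ≈ 2.236 rad/s and ζ = 1/(2·√5) ≈ 0.2236.
ζωₙ = 1/2 = 0.5, so t_s ≈ 4/(ζωₙ) = 4/0.5 = 8 s.

t_s ≈ 8 s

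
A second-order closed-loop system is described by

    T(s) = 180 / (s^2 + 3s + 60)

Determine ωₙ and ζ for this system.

Compare the denominator to the standard form s^2 + 2ζωₙs + ωₙ².
ωₙ² = 60, so ωₙ = √60 ≈ 7.746 rad/s.
2ζωₙ = 3, so ζ = 3/(2·√60) ≈ 0.1936.
With ζ = 0.1936 the response is underdamped.

ωₙ ≈ 7.746 rad/s, ζ ≈ 0.1936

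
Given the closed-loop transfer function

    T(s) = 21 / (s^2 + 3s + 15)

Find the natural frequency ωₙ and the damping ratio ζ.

Compare the denominator to the standard form s^2 + 2ζωₙs + ωₙ².
ωₙ² = 15, so ωₙ = √15 ≈ 3.873 rad/s.
2ζωₙ = 3, so ζ = 3/(2·√15) ≈ 0.3873.

ωₙ ≈ 3.873 rad/s, ζ ≈ 0.3873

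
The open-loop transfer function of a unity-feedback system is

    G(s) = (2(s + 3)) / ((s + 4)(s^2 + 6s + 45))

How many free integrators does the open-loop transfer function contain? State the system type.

The denominator has no factor of s at the origin — no free integrator — so this is a Type 0 system.

Type 0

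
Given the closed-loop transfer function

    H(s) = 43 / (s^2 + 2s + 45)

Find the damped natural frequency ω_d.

Comparing s^2 + 2s + 45 to s^2 + 2ζωₙs + ωₙ²: ωₙ = √45 ≈ 6.708 rad/s and ζ = 2/(2·√45) ≈ 0.1491.
ζωₙ = 2/2 = 1, so ω_d = ωₙ√(1−ζ²) = √(ωₙ² − (ζωₙ)²) = √(45 − 1²) = √44 ≈ 6.633 rad/s.

ω_d ≈ 6.633 rad/s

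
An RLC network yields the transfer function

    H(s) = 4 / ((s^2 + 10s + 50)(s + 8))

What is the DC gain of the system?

H(0) = 1/100 ≈ 0.01000

At s = 0 each factor (s + a) contributes a and each (s^2 + bs + c) contributes c.
H(0) = 4·1 / ((50) · (8)) = 4/400 = 1/100.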